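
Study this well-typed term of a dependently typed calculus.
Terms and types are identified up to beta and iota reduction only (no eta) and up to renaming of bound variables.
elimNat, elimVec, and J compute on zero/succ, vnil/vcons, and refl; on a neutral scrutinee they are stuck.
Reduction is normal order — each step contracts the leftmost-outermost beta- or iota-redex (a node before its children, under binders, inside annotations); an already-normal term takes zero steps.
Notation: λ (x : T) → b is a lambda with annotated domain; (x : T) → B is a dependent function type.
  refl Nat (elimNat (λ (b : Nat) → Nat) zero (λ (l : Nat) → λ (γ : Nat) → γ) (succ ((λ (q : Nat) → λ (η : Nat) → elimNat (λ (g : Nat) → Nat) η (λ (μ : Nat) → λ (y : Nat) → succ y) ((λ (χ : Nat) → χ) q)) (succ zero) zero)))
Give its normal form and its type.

reduced normal form:
  refl Nat zero
the term's type:
  Eq Nat zero zero
observation: the first redex contracted is an elimNat iota-redex; the normal form is reached in 14 normal-order steps.


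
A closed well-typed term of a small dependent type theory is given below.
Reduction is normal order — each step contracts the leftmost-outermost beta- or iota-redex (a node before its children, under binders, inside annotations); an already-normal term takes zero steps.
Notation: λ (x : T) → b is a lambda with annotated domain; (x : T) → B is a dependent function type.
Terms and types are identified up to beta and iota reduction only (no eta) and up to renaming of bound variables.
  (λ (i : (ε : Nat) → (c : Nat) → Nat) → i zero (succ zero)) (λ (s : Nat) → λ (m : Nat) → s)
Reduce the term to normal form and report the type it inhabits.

resulting normal form:
  zero
type:
  Nat


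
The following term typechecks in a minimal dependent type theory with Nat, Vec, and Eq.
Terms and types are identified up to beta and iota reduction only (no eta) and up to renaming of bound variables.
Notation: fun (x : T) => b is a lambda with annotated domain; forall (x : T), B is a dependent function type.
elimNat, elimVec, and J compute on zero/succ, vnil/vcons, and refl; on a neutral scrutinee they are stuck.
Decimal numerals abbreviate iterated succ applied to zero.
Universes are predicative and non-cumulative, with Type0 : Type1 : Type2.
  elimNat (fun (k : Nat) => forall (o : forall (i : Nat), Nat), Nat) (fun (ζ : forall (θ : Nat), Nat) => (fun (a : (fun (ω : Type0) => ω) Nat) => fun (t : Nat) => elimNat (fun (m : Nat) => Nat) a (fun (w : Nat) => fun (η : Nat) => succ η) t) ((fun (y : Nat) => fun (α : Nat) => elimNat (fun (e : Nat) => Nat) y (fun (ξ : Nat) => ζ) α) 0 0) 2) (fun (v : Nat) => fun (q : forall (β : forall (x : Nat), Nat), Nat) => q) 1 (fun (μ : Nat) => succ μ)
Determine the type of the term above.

type:
  Nat


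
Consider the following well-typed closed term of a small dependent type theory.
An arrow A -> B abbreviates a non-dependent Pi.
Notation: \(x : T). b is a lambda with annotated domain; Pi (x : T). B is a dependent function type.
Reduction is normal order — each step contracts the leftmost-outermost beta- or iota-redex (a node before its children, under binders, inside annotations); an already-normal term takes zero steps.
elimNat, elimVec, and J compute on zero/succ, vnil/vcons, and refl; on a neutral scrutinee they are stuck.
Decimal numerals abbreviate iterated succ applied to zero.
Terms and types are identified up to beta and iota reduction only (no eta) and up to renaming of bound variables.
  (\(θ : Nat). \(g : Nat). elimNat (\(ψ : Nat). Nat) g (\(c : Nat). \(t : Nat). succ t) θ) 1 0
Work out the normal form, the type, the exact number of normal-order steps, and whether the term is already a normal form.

reduced normal form:
  1
type:
  Nat
normal-order step count: 6
started in normal form: no
first redex: a beta-redex


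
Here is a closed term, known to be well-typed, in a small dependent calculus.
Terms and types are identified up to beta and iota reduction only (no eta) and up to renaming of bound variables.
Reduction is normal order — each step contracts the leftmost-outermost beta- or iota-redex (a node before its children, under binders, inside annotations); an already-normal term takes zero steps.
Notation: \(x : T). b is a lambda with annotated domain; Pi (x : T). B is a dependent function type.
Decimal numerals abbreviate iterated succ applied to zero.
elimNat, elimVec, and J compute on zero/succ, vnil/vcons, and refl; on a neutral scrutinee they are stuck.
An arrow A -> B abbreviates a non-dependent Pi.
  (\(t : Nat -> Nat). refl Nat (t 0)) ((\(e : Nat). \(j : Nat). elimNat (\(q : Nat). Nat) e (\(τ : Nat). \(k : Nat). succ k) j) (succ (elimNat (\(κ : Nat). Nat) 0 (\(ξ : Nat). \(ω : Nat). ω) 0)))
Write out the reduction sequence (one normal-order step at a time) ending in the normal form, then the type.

normal-order reduction sequence:
  (\(t : Nat -> Nat). refl Nat (t 0)) ((\(e : Nat). \(j : Nat). elimNat (\(q : Nat). Nat) e (\(τ : Nat). \(k : Nat). succ k) j) (succ (elimNat (\(κ : Nat). Nat) 0 (\(ξ : Nat). \(ω : Nat). ω) 0)))
  ~> refl Nat ((\(t : Nat). \(e : Nat). elimNat (\(j : Nat). Nat) t (\(q : Nat). \(τ : Nat). succ τ) e) (succ (elimNat (\(k : Nat). Nat) 0 (\(κ : Nat). \(ξ : Nat). ξ) 0)) 0)
  ~> refl Nat ((\(t : Nat). elimNat (\(e : Nat). Nat) (succ (elimNat (\(j : Nat). Nat) 0 (\(q : Nat). \(τ : Nat). τ) 0)) (\(k : Nat). \(κ : Nat). succ κ) t) 0)
  ~> refl Nat (elimNat (\(t : Nat). Nat) (succ (elimNat (\(e : Nat). Nat) 0 (\(j : Nat). \(q : Nat). q) 0)) (\(τ : Nat). \(k : Nat). succ k) 0)
  ~> refl Nat (succ (elimNat (\(t : Nat). Nat) 0 (\(e : Nat). \(j : Nat). j) 0))
  ~> refl Nat 1
type:
  Eq Nat 1 1


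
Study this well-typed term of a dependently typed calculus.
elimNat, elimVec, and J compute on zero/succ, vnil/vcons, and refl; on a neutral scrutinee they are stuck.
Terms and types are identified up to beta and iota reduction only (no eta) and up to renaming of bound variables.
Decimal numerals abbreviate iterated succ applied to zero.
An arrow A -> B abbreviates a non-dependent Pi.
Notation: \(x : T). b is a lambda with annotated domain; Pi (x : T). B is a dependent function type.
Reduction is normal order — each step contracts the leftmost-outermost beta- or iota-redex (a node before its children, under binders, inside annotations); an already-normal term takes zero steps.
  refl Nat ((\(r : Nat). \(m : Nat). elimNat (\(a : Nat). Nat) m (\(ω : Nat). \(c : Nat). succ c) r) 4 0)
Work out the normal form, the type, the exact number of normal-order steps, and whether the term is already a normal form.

normal form:
  refl Nat 4
type:
  Eq Nat 4 4
reduction steps (normal order): 15
already normal: no
first redex: a beta-redex


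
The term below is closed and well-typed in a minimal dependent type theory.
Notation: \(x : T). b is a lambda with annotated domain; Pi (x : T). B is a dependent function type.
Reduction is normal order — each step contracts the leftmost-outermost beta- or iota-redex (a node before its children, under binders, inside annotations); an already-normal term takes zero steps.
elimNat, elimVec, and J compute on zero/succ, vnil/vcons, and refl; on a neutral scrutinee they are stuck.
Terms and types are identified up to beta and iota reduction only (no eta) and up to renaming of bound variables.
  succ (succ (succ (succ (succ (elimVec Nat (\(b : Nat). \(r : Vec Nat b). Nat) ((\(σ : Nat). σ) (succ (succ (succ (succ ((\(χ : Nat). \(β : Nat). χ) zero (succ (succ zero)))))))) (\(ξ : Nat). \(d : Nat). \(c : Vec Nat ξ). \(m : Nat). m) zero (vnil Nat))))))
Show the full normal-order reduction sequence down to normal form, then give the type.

normal-order reduction sequence:
  succ (succ (succ (succ (succ (elimVec Nat (\(b : Nat). \(r : Vec Nat b). Nat) ((\(σ : Nat). σ) (succ (succ (succ (succ ((\(χ : Nat). \(β : Nat). χ) zero (succ (succ zero)))))))) (\(ξ : Nat). \(d : Nat). \(c : Vec Nat ξ). \(m : Nat). m) zero (vnil Nat))))))
  ~> succ (succ (succ (succ (succ ((\(b : Nat). b) (succ (succ (succ (succ ((\(r : Nat). \(σ : Nat). r) zero (succ (succ zero))))))))))))
  ~> succ (succ (succ (succ (succ (succ (succ (succ (succ ((\(b : Nat). \(r : Nat). b) zero (succ (succ zero)))))))))))
  ~> succ (succ (succ (succ (succ (succ (succ (succ (succ ((\(b : Nat). zero) (succ (succ zero)))))))))))
  ~> succ (succ (succ (succ (succ (succ (succ (succ (succ zero))))))))
inferred type:
  Nat


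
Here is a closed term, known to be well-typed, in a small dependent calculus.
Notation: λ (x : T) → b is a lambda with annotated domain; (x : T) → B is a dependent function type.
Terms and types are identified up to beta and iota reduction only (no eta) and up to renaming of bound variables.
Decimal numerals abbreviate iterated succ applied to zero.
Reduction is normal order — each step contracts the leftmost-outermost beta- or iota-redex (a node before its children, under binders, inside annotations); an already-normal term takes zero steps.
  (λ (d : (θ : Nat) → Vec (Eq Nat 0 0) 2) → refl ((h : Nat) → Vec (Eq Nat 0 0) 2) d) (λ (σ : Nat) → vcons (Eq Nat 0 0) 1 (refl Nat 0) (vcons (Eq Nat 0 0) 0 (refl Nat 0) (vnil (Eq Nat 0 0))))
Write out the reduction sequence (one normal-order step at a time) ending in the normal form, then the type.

normal-order reduction sequence:
  (λ (d : (θ : Nat) → Vec (Eq Nat 0 0) 2) → refl ((h : Nat) → Vec (Eq Nat 0 0) 2) d) (λ (σ : Nat) → vcons (Eq Nat 0 0) 1 (refl Nat 0) (vcons (Eq Nat 0 0) 0 (refl Nat 0) (vnil (Eq Nat 0 0))))
  ~> refl ((d : Nat) → Vec (Eq Nat 0 0) 2) (λ (θ : Nat) → vcons (Eq Nat 0 0) 1 (refl Nat 0) (vcons (Eq Nat 0 0) 0 (refl Nat 0) (vnil (Eq Nat 0 0))))
type:
  Eq ((d : Nat) → Vec (Eq Nat 0 0) 2) (λ (θ : Nat) → vcons (Eq Nat 0 0) 1 (refl Nat 0) (vcons (Eq Nat 0 0) 0 (refl Nat 0) (vnil (Eq Nat 0 0)))) (λ (h : Nat) → vcons (Eq Nat 0 0) 1 (refl Nat 0) (vcons (Eq Nat 0 0) 0 (refl Nat 0) (vnil (Eq Nat 0 0))))


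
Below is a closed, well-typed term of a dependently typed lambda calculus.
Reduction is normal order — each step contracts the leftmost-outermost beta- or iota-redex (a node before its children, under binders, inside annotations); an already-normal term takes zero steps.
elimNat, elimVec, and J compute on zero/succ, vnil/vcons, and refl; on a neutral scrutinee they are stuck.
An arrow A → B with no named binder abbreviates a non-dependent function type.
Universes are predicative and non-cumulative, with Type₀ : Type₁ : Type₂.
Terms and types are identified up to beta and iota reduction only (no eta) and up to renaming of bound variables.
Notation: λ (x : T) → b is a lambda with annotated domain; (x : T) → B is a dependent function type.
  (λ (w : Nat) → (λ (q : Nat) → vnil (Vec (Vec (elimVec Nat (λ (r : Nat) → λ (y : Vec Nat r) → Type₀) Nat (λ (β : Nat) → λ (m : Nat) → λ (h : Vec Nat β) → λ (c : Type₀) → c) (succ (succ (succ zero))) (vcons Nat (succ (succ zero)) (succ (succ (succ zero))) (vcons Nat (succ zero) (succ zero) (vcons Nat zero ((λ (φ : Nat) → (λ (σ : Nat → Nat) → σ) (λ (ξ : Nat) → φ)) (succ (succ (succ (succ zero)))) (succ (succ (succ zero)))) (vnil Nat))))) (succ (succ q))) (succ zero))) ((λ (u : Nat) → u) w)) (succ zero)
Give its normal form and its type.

normal form:
  vnil (Vec (Vec Nat (succ (succ (succ zero)))) (succ zero))
inferred type:
  Vec (Vec (Vec Nat (succ (succ (succ zero)))) (succ zero)) zero


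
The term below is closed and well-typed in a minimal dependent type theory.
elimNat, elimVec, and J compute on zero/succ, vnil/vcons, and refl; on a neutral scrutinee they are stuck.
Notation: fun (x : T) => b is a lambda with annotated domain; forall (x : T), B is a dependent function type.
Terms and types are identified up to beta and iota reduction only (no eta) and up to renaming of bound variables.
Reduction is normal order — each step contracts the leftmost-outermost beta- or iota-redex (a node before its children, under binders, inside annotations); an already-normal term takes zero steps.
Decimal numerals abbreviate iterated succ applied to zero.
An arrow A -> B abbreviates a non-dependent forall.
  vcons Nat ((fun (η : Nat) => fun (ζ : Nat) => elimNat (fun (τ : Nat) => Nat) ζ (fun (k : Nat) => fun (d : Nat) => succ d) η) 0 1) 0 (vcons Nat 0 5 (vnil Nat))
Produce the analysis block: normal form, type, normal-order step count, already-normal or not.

reduced normal form:
  vcons Nat 1 0 (vcons Nat 0 5 (vnil Nat))
type:
  Vec Nat 2
steps to reach normal form (normal order): 3
term was already normal: no
first contracted redex: a beta-redex


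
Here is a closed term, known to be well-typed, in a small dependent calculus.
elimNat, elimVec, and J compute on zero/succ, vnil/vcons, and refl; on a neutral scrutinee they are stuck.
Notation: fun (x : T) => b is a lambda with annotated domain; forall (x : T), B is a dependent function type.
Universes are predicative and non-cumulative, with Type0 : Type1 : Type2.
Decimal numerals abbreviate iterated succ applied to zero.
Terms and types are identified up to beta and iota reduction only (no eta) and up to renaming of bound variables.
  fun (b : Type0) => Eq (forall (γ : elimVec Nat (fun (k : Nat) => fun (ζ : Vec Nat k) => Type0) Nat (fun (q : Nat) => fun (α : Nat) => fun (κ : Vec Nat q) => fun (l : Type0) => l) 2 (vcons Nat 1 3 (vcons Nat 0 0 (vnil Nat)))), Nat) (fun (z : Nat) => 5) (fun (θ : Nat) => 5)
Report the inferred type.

type:
  forall (b : Type0), Type0


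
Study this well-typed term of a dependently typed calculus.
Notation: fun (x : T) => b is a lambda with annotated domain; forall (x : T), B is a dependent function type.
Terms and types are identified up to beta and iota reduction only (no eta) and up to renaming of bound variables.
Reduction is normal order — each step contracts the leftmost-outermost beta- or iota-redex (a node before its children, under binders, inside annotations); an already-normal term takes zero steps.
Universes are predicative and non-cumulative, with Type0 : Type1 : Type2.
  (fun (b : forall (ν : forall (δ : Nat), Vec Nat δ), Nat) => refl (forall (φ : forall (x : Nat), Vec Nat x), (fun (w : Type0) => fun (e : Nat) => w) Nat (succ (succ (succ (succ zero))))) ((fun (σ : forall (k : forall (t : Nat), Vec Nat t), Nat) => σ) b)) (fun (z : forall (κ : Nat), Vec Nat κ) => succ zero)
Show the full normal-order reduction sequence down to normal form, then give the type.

normal-order reduction sequence:
  (fun (b : forall (ν : forall (δ : Nat), Vec Nat δ), Nat) => refl (forall (φ : forall (x : Nat), Vec Nat x), (fun (w : Type0) => fun (e : Nat) => w) Nat (succ (succ (succ (succ zero))))) ((fun (σ : forall (k : forall (t : Nat), Vec Nat t), Nat) => σ) b)) (fun (z : forall (κ : Nat), Vec Nat κ) => succ zero)
  ~> refl (forall (b : forall (ν : Nat), Vec Nat ν), (fun (δ : Type0) => fun (φ : Nat) => δ) Nat (succ (succ (succ (succ zero))))) ((fun (x : forall (w : forall (e : Nat), Vec Nat e), Nat) => x) (fun (σ : forall (k : Nat), Vec Nat k) => succ zero))
  ~> refl (forall (b : forall (ν : Nat), Vec Nat ν), (fun (δ : Nat) => Nat) (succ (succ (succ (succ zero))))) ((fun (φ : forall (x : forall (w : Nat), Vec Nat w), Nat) => φ) (fun (e : forall (σ : Nat), Vec Nat σ) => succ zero))
  ~> refl (forall (b : forall (ν : Nat), Vec Nat ν), Nat) ((fun (δ : forall (φ : forall (x : Nat), Vec Nat x), Nat) => δ) (fun (w : forall (e : Nat), Vec Nat e) => succ zero))
  ~> refl (forall (b : forall (ν : Nat), Vec Nat ν), Nat) (fun (δ : forall (φ : Nat), Vec Nat φ) => succ zero)
the term's type:
  Eq (forall (b : forall (ν : Nat), Vec Nat ν), Nat) (fun (δ : forall (φ : Nat), Vec Nat φ) => succ zero) (fun (x : forall (w : Nat), Vec Nat w) => succ zero)


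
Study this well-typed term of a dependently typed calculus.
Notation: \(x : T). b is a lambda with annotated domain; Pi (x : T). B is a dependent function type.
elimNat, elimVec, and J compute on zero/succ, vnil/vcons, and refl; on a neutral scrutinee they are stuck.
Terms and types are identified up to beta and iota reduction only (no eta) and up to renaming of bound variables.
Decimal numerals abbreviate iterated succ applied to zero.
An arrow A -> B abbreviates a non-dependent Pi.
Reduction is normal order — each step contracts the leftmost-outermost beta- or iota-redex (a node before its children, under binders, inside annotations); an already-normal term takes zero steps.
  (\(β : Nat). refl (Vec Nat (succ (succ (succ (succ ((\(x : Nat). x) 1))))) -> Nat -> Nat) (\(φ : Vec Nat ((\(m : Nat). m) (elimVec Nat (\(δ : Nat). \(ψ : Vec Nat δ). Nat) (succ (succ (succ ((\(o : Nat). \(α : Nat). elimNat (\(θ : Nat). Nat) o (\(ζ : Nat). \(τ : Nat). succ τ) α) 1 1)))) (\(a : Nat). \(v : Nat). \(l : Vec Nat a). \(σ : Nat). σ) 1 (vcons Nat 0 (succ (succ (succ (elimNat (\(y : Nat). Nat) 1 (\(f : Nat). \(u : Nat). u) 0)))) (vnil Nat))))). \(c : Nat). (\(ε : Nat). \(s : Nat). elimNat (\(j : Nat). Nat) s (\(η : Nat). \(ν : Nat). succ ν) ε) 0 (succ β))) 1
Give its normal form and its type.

reduced normal form:
  refl (Vec Nat 5 -> Nat -> Nat) (\(β : Vec Nat 5). \(x : Nat). 2)
the term's type:
  Eq (Vec Nat 5 -> Nat -> Nat) (\(β : Vec Nat 5). \(x : Nat). 2) (\(φ : Vec Nat 5). \(m : Nat). 2)


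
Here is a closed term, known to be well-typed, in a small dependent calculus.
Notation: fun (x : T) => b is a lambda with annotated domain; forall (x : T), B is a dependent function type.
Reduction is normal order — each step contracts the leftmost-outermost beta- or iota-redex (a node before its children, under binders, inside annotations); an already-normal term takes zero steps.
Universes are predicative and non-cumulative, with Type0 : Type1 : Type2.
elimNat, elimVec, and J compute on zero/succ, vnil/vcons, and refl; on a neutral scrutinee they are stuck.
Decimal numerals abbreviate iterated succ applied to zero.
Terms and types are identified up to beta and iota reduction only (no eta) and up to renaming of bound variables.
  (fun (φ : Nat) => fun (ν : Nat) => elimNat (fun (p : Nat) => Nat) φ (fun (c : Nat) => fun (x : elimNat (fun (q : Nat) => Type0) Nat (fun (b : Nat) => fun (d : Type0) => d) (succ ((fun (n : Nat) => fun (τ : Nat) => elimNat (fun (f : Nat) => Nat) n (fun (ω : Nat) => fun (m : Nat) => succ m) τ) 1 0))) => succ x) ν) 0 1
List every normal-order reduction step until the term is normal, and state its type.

normal-order reduction:
  (fun (φ : Nat) => fun (ν : Nat) => elimNat (fun (p : Nat) => Nat) φ (fun (c : Nat) => fun (x : elimNat (fun (q : Nat) => Type0) Nat (fun (b : Nat) => fun (d : Type0) => d) (succ ((fun (n : Nat) => fun (τ : Nat) => elimNat (fun (f : Nat) => Nat) n (fun (ω : Nat) => fun (m : Nat) => succ m) τ) 1 0))) => succ x) ν) 0 1
  ~> (fun (φ : Nat) => elimNat (fun (ν : Nat) => Nat) 0 (fun (p : Nat) => fun (c : elimNat (fun (x : Nat) => Type0) Nat (fun (q : Nat) => fun (b : Type0) => b) (succ ((fun (d : Nat) => fun (n : Nat) => elimNat (fun (τ : Nat) => Nat) d (fun (f : Nat) => fun (ω : Nat) => succ ω) n) 1 0))) => succ c) φ) 1
  ~> elimNat (fun (φ : Nat) => Nat) 0 (fun (ν : Nat) => fun (p : elimNat (fun (c : Nat) => Type0) Nat (fun (x : Nat) => fun (q : Type0) => q) (succ ((fun (b : Nat) => fun (d : Nat) => elimNat (fun (n : Nat) => Nat) b (fun (τ : Nat) => fun (f : Nat) => succ f) d) 1 0))) => succ p) 1
  ~> (fun (φ : Nat) => fun (ν : elimNat (fun (p : Nat) => Type0) Nat (fun (c : Nat) => fun (x : Type0) => x) (succ ((fun (q : Nat) => fun (b : Nat) => elimNat (fun (d : Nat) => Nat) q (fun (n : Nat) => fun (τ : Nat) => succ τ) b) 1 0))) => succ ν) 0 (elimNat (fun (f : Nat) => Nat) 0 (fun (ω : Nat) => fun (m : elimNat (fun (g : Nat) => Type0) Nat (fun (r : Nat) => fun (a : Type0) => a) (succ ((fun (z : Nat) => fun (δ : Nat) => elimNat (fun (σ : Nat) => Nat) z (fun (i : Nat) => fun (s : Nat) => succ s) δ) 1 0))) => succ m) 0)
  ~> (fun (φ : elimNat (fun (ν : Nat) => Type0) Nat (fun (p : Nat) => fun (c : Type0) => c) (succ ((fun (x : Nat) => fun (q : Nat) => elimNat (fun (b : Nat) => Nat) x (fun (d : Nat) => fun (n : Nat) => succ n) q) 1 0))) => succ φ) (elimNat (fun (τ : Nat) => Nat) 0 (fun (f : Nat) => fun (ω : elimNat (fun (m : Nat) => Type0) Nat (fun (g : Nat) => fun (r : Type0) => r) (succ ((fun (a : Nat) => fun (z : Nat) => elimNat (fun (δ : Nat) => Nat) a (fun (σ : Nat) => fun (i : Nat) => succ i) z) 1 0))) => succ ω) 0)
  ~> succ (elimNat (fun (φ : Nat) => Nat) 0 (fun (ν : Nat) => fun (p : elimNat (fun (c : Nat) => Type0) Nat (fun (x : Nat) => fun (q : Type0) => q) (succ ((fun (b : Nat) => fun (d : Nat) => elimNat (fun (n : Nat) => Nat) b (fun (τ : Nat) => fun (f : Nat) => succ f) d) 1 0))) => succ p) 0)
  ~> 1
the term's type:
  Nat


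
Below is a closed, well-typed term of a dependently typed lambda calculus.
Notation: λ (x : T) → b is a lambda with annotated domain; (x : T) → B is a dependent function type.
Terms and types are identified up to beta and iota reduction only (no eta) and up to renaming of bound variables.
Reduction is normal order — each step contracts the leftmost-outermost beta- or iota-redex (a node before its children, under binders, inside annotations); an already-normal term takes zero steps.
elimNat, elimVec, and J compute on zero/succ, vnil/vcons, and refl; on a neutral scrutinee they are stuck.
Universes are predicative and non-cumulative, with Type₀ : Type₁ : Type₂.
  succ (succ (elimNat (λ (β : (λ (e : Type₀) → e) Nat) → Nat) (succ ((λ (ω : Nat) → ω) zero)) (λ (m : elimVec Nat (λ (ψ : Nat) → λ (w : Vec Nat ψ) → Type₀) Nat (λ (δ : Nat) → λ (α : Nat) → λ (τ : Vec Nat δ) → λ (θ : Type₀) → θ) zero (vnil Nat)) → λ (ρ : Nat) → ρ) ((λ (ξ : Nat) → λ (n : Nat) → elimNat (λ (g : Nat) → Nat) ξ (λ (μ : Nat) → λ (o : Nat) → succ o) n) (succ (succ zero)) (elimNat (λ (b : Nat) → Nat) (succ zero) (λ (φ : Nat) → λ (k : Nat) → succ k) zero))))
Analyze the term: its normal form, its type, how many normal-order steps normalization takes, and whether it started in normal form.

reduced normal form:
  succ (succ (succ zero))
inferred type:
  Nat
steps to reach normal form (normal order): 20
already normal: no
first contracted redex: a beta-redex


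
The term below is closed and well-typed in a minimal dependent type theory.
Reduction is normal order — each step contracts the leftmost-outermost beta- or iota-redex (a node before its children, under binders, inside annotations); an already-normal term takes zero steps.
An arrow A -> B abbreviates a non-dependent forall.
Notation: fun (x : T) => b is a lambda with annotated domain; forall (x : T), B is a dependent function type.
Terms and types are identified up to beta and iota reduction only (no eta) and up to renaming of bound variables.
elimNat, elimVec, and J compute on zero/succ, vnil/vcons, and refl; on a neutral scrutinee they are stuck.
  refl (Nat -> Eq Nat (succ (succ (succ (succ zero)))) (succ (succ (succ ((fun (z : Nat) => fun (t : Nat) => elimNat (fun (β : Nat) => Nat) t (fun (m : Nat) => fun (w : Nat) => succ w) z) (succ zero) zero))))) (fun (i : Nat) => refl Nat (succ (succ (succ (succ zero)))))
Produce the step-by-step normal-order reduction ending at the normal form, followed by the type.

normal-order reduction sequence:
  refl (Nat -> Eq Nat (succ (succ (succ (succ zero)))) (succ (succ (succ ((fun (z : Nat) => fun (t : Nat) => elimNat (fun (β : Nat) => Nat) t (fun (m : Nat) => fun (w : Nat) => succ w) z) (succ zero) zero))))) (fun (i : Nat) => refl Nat (succ (succ (succ (succ zero)))))
  ~> refl (Nat -> Eq Nat (succ (succ (succ (succ zero)))) (succ (succ (succ ((fun (z : Nat) => elimNat (fun (t : Nat) => Nat) z (fun (β : Nat) => fun (m : Nat) => succ m) (succ zero)) zero))))) (fun (w : Nat) => refl Nat (succ (succ (succ (succ zero)))))
  ~> refl (Nat -> Eq Nat (succ (succ (succ (succ zero)))) (succ (succ (succ (elimNat (fun (z : Nat) => Nat) zero (fun (t : Nat) => fun (β : Nat) => succ β) (succ zero)))))) (fun (m : Nat) => refl Nat (succ (succ (succ (succ zero)))))
  ~> refl (Nat -> Eq Nat (succ (succ (succ (succ zero)))) (succ (succ (succ ((fun (z : Nat) => fun (t : Nat) => succ t) zero (elimNat (fun (β : Nat) => Nat) zero (fun (m : Nat) => fun (w : Nat) => succ w) zero)))))) (fun (i : Nat) => refl Nat (succ (succ (succ (succ zero)))))
  ~> refl (Nat -> Eq Nat (succ (succ (succ (succ zero)))) (succ (succ (succ ((fun (z : Nat) => succ z) (elimNat (fun (t : Nat) => Nat) zero (fun (β : Nat) => fun (m : Nat) => succ m) zero)))))) (fun (w : Nat) => refl Nat (succ (succ (succ (succ zero)))))
  ~> refl (Nat -> Eq Nat (succ (succ (succ (succ zero)))) (succ (succ (succ (succ (elimNat (fun (z : Nat) => Nat) zero (fun (t : Nat) => fun (β : Nat) => succ β) zero)))))) (fun (m : Nat) => refl Nat (succ (succ (succ (succ zero)))))
  ~> refl (Nat -> Eq Nat (succ (succ (succ (succ zero)))) (succ (succ (succ (succ zero))))) (fun (z : Nat) => refl Nat (succ (succ (succ (succ zero)))))
the term's type:
  Eq (Nat -> Eq Nat (succ (succ (succ (succ zero)))) (succ (succ (succ (succ zero))))) (fun (z : Nat) => refl Nat (succ (succ (succ (succ zero))))) (fun (t : Nat) => refl Nat (succ (succ (succ (succ zero)))))


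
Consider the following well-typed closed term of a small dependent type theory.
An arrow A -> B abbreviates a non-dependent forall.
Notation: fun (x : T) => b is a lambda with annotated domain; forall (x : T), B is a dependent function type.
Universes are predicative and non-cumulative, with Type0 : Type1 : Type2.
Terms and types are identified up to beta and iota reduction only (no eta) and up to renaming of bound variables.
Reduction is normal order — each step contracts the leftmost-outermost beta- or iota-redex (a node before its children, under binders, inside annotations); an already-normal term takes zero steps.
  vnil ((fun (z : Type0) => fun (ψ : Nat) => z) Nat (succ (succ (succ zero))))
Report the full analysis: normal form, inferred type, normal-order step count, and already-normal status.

normal form:
  vnil Nat
type:
  Vec Nat zero
normal-order step count: 2
started in normal form: no
first contracted redex: a beta-redex


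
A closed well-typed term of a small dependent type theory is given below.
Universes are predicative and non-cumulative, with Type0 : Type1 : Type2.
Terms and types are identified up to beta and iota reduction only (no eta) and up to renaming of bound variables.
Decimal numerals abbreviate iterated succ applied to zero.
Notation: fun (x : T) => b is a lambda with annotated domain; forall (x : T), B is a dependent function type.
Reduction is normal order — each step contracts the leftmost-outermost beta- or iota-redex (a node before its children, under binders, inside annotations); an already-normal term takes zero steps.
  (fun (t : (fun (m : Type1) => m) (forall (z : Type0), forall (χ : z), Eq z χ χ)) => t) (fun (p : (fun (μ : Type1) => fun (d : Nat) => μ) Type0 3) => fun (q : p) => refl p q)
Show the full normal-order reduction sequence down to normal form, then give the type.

reduction (normal order):
  (fun (t : (fun (m : Type1) => m) (forall (z : Type0), forall (χ : z), Eq z χ χ)) => t) (fun (p : (fun (μ : Type1) => fun (d : Nat) => μ) Type0 3) => fun (q : p) => refl p q)
  ~> fun (t : (fun (m : Type1) => fun (z : Nat) => m) Type0 3) => fun (χ : t) => refl t χ
  ~> fun (t : (fun (m : Nat) => Type0) 3) => fun (z : t) => refl t z
  ~> fun (t : Type0) => fun (m : t) => refl t m
the term's type:
  forall (t : Type0), forall (m : t), Eq t m m


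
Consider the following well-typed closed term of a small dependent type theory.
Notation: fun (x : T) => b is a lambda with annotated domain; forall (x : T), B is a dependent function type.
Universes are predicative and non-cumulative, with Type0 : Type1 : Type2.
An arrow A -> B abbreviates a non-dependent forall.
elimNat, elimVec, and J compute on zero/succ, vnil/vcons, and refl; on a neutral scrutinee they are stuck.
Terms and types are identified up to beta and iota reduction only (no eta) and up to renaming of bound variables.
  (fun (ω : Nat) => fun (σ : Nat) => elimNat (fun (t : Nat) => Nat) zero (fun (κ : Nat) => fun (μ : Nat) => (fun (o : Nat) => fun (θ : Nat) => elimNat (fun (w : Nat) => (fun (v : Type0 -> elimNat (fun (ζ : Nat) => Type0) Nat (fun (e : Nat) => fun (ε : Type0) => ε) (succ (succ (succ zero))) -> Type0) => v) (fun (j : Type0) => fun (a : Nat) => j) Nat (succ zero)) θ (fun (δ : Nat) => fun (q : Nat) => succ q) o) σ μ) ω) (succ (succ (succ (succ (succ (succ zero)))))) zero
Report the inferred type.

inferred type:
  Nat


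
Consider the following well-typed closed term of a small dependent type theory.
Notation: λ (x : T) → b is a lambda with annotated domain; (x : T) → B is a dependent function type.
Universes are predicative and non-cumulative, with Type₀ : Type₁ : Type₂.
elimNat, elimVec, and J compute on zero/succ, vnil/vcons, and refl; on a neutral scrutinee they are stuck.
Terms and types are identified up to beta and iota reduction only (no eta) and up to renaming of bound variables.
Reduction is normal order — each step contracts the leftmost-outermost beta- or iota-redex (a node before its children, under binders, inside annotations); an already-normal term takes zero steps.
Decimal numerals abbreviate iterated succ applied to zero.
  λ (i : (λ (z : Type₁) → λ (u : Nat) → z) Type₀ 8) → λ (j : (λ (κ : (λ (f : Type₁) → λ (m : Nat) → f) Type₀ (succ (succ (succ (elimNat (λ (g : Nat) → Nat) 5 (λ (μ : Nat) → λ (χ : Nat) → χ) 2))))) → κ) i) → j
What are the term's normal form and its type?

resulting normal form:
  λ (i : Type₀) → λ (z : i) → z
type:
  (i : Type₀) → (z : i) → i
observation: reduction starts at a beta-redex, and 3 normal-order steps reach the normal form.


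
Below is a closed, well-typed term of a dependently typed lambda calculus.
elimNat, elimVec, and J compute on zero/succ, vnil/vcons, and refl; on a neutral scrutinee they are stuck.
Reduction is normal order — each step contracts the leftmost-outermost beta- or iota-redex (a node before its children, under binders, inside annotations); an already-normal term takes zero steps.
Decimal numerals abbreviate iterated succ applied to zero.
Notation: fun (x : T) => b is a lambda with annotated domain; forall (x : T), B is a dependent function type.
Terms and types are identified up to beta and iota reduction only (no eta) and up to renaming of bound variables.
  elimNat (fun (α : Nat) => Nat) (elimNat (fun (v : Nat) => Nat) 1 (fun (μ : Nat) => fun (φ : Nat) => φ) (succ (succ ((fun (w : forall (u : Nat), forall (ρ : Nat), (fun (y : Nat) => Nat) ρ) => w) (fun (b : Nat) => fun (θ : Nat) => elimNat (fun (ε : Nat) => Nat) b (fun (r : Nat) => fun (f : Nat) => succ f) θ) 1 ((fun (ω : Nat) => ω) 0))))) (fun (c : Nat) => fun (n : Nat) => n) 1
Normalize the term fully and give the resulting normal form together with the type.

normal form:
  1
inferred type:
  Nat


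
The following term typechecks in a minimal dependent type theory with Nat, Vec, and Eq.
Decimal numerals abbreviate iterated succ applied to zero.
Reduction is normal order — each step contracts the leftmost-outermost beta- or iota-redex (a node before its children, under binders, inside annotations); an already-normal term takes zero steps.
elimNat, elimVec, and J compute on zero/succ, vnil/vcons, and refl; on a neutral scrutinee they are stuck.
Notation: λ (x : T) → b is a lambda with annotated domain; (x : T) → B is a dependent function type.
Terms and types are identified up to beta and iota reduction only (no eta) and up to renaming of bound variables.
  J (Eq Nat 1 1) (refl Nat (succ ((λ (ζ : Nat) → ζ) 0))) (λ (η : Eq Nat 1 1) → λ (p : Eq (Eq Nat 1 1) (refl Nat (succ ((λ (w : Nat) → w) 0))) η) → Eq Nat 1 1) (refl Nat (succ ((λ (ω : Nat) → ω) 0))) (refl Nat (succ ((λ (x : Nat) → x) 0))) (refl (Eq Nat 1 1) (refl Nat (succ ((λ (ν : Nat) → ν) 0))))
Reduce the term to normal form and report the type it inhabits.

resulting normal form:
  refl Nat 1
the term's type:
  Eq Nat 1 1


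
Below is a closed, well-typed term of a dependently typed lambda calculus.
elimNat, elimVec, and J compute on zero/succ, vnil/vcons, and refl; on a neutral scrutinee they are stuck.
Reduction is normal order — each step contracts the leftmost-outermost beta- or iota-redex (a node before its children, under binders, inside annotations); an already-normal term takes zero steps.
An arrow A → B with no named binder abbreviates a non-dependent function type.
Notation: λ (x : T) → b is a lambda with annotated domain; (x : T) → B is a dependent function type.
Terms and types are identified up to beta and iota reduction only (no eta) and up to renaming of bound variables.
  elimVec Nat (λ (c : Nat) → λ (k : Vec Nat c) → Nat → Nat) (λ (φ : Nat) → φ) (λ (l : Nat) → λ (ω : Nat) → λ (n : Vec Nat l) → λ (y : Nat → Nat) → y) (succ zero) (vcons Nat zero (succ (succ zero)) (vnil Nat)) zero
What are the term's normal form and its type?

reduced normal form:
  zero
inferred type:
  Nat
observation: reduction starts at an elimVec iota-redex, and 7 normal-order steps reach the normal form.


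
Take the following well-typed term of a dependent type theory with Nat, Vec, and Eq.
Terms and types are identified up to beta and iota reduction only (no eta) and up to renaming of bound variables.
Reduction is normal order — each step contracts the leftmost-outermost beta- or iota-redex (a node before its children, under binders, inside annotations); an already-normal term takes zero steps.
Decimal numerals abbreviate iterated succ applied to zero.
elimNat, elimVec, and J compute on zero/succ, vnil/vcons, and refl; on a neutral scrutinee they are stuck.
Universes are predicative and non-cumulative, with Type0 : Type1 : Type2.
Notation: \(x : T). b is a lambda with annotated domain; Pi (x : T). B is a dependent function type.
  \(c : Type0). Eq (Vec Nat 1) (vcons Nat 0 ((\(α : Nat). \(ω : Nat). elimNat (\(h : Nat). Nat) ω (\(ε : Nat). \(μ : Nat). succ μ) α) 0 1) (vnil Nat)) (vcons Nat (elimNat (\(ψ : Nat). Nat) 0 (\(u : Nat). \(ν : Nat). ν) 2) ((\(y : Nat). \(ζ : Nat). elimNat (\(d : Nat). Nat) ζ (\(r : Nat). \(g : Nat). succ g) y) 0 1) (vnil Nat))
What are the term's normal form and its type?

resulting normal form:
  \(c : Type0). Eq (Vec Nat 1) (vcons Nat 0 1 (vnil Nat)) (vcons Nat 0 1 (vnil Nat))
the term's type:
  Pi (c : Type0). Type0


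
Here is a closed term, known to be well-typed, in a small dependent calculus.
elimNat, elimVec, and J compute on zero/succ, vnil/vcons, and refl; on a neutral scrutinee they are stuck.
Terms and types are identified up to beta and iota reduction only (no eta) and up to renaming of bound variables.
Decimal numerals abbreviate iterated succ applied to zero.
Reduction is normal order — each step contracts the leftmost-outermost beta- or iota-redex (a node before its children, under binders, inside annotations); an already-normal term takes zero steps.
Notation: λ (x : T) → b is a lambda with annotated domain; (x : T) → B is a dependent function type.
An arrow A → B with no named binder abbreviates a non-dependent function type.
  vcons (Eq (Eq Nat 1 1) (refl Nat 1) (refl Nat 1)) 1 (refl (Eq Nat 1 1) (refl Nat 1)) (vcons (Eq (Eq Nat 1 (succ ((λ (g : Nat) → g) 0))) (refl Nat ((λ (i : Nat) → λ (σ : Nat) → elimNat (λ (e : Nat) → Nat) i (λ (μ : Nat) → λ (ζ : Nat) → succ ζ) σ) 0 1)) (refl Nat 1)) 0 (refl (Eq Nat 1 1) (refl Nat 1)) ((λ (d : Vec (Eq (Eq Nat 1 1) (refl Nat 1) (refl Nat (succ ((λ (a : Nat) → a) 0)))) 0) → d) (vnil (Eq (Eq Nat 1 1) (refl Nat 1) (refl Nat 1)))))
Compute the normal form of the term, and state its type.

reduced normal form:
  vcons (Eq (Eq Nat 1 1) (refl Nat 1) (refl Nat 1)) 1 (refl (Eq Nat 1 1) (refl Nat 1)) (vcons (Eq (Eq Nat 1 1) (refl Nat 1) (refl Nat 1)) 0 (refl (Eq Nat 1 1) (refl Nat 1)) (vnil (Eq (Eq Nat 1 1) (refl Nat 1) (refl Nat 1))))
inferred type:
  Vec (Eq (Eq Nat 1 1) (refl Nat 1) (refl Nat 1)) 2


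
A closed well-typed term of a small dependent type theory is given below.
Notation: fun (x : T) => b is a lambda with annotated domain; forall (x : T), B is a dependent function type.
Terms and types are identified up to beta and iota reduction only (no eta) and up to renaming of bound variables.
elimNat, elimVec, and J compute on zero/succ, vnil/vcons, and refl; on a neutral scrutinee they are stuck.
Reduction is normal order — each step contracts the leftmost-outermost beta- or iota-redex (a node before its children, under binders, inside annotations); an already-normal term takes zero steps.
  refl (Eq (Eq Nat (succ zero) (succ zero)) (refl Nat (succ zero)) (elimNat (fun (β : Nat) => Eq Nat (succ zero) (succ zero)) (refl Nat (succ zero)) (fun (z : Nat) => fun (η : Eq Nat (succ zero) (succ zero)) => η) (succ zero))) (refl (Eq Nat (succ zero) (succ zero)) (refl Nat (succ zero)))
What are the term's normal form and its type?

normal form:
  refl (Eq (Eq Nat (succ zero) (succ zero)) (refl Nat (succ zero)) (refl Nat (succ zero))) (refl (Eq Nat (succ zero) (succ zero)) (refl Nat (succ zero)))
inferred type:
  Eq (Eq (Eq Nat (succ zero) (succ zero)) (refl Nat (succ zero)) (refl Nat (succ zero))) (refl (Eq Nat (succ zero) (succ zero)) (refl Nat (succ zero))) (refl (Eq Nat (succ zero) (succ zero)) (refl Nat (succ zero)))
observation: the leftmost-outermost redex is an elimNat iota-redex, and normalization takes 4 steps.


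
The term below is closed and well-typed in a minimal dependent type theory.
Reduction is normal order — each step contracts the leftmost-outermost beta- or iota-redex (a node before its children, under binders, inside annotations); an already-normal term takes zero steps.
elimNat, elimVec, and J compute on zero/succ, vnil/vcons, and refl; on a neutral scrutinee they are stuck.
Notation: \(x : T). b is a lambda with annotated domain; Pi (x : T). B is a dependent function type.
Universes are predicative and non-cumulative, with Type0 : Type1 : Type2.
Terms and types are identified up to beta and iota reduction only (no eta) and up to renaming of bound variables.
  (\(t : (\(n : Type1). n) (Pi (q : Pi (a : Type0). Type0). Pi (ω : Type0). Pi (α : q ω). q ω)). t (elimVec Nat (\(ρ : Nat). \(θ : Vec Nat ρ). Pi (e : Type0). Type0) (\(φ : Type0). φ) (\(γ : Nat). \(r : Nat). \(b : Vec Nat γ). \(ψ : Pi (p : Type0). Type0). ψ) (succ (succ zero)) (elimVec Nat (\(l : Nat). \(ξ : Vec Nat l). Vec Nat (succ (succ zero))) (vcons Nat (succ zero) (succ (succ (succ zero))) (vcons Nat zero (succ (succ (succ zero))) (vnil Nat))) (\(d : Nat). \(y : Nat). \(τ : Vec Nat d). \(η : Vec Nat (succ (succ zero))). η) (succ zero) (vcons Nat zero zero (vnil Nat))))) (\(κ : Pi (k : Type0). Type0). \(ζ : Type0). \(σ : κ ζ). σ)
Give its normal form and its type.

resulting normal form:
  \(t : Type0). \(n : t). n
inferred type:
  Pi (t : Type0). Pi (n : t). t
observation: the term reaches its normal form after 20 normal-order steps.


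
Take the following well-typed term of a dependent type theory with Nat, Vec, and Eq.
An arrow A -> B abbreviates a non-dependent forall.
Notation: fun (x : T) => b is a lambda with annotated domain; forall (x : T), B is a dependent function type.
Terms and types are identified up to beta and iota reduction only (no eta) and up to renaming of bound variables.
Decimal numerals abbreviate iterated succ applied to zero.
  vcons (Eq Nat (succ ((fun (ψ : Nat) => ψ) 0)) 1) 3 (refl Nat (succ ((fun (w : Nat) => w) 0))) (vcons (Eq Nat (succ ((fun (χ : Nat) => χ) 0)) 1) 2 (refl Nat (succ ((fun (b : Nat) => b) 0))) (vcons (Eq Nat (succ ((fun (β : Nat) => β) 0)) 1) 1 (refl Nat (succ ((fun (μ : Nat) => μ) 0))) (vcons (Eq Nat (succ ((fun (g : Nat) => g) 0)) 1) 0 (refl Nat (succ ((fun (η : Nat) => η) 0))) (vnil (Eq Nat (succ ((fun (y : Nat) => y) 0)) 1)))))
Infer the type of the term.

type:
  Vec (Eq Nat 1 1) 4


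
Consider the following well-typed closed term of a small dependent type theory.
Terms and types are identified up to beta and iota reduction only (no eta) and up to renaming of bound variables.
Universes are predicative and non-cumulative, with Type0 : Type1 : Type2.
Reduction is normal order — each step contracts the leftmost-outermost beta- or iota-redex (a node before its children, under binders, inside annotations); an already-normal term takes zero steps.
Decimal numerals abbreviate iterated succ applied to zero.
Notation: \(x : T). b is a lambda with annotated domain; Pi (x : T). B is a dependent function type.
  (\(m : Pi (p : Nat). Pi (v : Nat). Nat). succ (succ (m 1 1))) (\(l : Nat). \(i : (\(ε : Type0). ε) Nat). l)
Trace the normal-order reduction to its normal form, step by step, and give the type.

normal-order reduction sequence:
  (\(m : Pi (p : Nat). Pi (v : Nat). Nat). succ (succ (m 1 1))) (\(l : Nat). \(i : (\(ε : Type0). ε) Nat). l)
  ~> succ (succ ((\(m : Nat). \(p : (\(v : Type0). v) Nat). m) 1 1))
  ~> succ (succ ((\(m : (\(p : Type0). p) Nat). 1) 1))
  ~> 3
the term's type:
  Nat
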